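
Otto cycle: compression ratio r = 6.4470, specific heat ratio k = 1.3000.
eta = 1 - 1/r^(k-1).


r^(k-1) = 1.7491
eta = 1 - 1/1.7491 = 0.4283 = 42.8268%

42.8268%


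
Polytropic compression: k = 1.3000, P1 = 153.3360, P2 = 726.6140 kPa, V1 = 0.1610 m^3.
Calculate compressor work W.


(k-1)/k = 0.2308
(P2/P1)^exp = 1.4319
W = 4.3333 * 153.3360 * 0.1610 * (1.4319 - 1) = 46.2066 kJ

46.2066 kJ


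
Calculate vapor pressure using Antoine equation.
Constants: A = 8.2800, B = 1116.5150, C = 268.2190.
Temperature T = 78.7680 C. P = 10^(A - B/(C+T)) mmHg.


C+T = 346.9870
B/(C+T) = 3.2177
log10(P) = 8.2800 - 3.2177 = 5.0623
P = 10^5.0623 = 115413.5958 mmHg

115413.5958 mmHg


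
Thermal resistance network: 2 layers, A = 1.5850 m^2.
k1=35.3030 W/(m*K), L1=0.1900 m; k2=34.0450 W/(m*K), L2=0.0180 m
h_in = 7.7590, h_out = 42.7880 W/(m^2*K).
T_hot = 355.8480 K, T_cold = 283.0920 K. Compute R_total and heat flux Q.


R_conv_in = 1/(7.7590*1.5850) = 0.0813
R_1 = 0.1900/(35.3030*1.5850) = 0.0034
R_2 = 0.0180/(34.0450*1.5850) = 0.0003
R_conv_out = 1/(42.7880*1.5850) = 0.0147
R_total = 0.0998 K/W
Q = 72.7560 / 0.0998 = 729.1041 W

R_total = 0.0998 K/W, Q = 729.1041 W


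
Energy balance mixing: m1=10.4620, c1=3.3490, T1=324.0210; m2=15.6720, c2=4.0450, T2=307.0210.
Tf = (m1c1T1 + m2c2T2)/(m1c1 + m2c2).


num = 30815.8568
den = 98.4305
Tf = 313.0723 K

313.0723 K


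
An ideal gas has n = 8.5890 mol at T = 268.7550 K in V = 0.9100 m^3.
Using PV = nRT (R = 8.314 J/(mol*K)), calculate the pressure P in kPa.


P = nRT/V = 8.5890 * 8.314 * 268.7550 / 0.9100
= 19191.5113 / 0.9100 = 21089.5728 Pa = 21.0896 kPa

21.0896 kPa


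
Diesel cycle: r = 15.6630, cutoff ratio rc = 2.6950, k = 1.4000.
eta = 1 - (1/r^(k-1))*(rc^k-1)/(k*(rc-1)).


r^(k-1) = 3.0057
rc^k = 4.0067
eta = 0.5785 = 57.8462%

57.8462%


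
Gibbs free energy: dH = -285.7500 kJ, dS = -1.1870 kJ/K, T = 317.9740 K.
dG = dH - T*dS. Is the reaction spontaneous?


T*dS = 317.9740 * -1.1870 = -377.4351 kJ
dG = -285.7500 + 377.4351 = 91.6851 kJ (non-spontaneous)

dG = 91.6851 kJ, non-spontaneous


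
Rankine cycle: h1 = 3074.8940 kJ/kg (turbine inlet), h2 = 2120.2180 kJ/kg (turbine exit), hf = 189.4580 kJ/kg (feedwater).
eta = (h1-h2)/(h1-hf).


W = 954.6760 kJ/kg
Q_in = 2885.4360 kJ/kg
eta = 0.3309 = 33.0860%

eta = 33.0860%


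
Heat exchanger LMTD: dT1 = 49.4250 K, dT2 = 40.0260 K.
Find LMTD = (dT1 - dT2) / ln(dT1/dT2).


dT1/dT2 = 1.2348
ln(dT1/dT2) = 0.2109
LMTD = 9.3990 / 0.2109 = 44.5604 K

44.5604 K


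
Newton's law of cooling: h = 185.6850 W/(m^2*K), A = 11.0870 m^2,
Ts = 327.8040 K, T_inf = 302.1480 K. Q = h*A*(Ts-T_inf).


dT = 25.6560 K
Q = 185.6850 * 11.0870 * 25.6560 = 52817.7402 W

52817.7402 W


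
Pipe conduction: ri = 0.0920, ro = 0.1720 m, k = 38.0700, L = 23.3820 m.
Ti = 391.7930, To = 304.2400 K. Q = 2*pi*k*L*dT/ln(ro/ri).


dT = 87.5530 K
ln(ro/ri) = 0.6257
Q = 2*pi*38.0700*23.3820*87.5530 / 0.6257 = 782609.6220 W

782609.6220 W


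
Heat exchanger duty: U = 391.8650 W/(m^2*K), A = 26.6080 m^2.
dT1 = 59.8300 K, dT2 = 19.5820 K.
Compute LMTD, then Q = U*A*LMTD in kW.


LMTD = 36.0356 K
Q = 391.8650 * 26.6080 * 36.0356 = 375733.6650 W = 375.7337 kW

375.7337 kW


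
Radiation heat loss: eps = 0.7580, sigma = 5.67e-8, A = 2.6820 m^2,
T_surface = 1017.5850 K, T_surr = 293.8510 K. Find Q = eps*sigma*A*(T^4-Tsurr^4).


T^4 = 1.0722e+12
Tsurr^4 = 7.4560e+09
Q = 0.7580 * 5.67e-8 * 2.6820 * 1.0648e+12 = 122733.5375 W

122733.5375 W


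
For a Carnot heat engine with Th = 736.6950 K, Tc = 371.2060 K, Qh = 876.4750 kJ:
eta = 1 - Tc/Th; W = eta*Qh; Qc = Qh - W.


eta = 1 - 371.2060/736.6950 = 0.4961
W = 0.4961 * 876.4750 = 434.8366 kJ
Qc = 876.4750 - 434.8366 = 441.6384 kJ

eta = 49.6120%, W = 434.8366 kJ, Qc = 441.6384 kJ


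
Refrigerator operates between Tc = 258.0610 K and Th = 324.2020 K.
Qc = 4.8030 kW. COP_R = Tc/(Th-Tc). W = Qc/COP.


COP = 258.0610 / 66.1410 = 3.9017
W = 4.8030 / 3.9017 = 1.2310 kW

COP = 3.9017, W = 1.2310 kW


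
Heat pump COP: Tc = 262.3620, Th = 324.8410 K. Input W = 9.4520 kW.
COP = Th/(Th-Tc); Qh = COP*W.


COP = 324.8410 / 62.4790 = 5.1992
Qh = 5.1992 * 9.4520 = 49.1429 kW

COP = 5.1992, Qh = 49.1429 kW


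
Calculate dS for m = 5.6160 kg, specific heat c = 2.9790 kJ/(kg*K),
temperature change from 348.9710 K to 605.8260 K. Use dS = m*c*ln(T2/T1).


T2/T1 = 1.7360
ln(T2/T1) = 0.5516
dS = 5.6160 * 2.9790 * 0.5516 = 9.2284 kJ/K

9.2284 kJ/K


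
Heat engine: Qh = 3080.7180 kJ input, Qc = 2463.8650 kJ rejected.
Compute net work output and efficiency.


W = 3080.7180 - 2463.8650 = 616.8530 kJ
eta = 616.8530 / 3080.7180 = 0.2002 = 20.0230%

W = 616.8530 kJ, eta = 20.0230%


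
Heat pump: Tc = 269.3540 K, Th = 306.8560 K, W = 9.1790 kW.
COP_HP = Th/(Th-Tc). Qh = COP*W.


COP = 306.8560 / 37.5020 = 8.1824
Qh = 8.1824 * 9.1790 = 75.1062 kW

COP = 8.1824, Qh = 75.1062 kW


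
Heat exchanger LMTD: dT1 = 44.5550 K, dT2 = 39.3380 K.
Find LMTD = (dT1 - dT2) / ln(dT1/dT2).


dT1/dT2 = 1.1326
ln(dT1/dT2) = 0.1245
LMTD = 5.2170 / 0.1245 = 41.8924 K

41.8924 K


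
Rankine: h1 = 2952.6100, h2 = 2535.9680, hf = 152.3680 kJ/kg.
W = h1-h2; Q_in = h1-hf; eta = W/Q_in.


W = 416.6420 kJ/kg
Q_in = 2800.2420 kJ/kg
eta = 0.1488 = 14.8788%

eta = 14.8788%


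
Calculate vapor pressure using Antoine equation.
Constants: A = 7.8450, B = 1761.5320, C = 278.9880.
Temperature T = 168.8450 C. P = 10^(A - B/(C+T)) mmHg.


C+T = 447.8330
B/(C+T) = 3.9335
log10(P) = 7.8450 - 3.9335 = 3.9115
P = 10^3.9115 = 8157.2291 mmHg

8157.2291 mmHg


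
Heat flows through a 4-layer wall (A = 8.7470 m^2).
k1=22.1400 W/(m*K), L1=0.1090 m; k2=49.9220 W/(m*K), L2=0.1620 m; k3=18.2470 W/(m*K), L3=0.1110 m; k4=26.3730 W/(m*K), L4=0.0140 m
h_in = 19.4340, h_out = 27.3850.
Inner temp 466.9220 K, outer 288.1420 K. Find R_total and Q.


R_conv_in = 1/(19.4340*8.7470) = 0.0059
R_1 = 0.1090/(22.1400*8.7470) = 0.0006
R_2 = 0.1620/(49.9220*8.7470) = 0.0004
R_3 = 0.1110/(18.2470*8.7470) = 0.0007
R_4 = 0.0140/(26.3730*8.7470) = 6.0689e-05
R_conv_out = 1/(27.3850*8.7470) = 0.0042
R_total = 0.0117 K/W
Q = 178.7800 / 0.0117 = 15218.6334 W

R_total = 0.0117 K/W, Q = 15218.6334 W


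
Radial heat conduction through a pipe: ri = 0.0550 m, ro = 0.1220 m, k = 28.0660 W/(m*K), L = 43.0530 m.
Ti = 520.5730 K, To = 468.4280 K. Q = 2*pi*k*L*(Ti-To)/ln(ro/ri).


dT = 52.1450 K
ln(ro/ri) = 0.7967
Q = 2*pi*28.0660*43.0530*52.1450 / 0.7967 = 496922.0647 W

496922.0647 W


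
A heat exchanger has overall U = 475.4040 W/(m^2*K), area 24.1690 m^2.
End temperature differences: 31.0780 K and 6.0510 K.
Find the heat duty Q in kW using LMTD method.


LMTD = 15.2951 K
Q = 475.4040 * 24.1690 * 15.2951 = 175741.1971 W = 175.7412 kW

175.7412 kW


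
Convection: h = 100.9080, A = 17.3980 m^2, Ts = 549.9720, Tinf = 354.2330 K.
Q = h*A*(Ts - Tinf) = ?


dT = 195.7390 K
Q = 100.9080 * 17.3980 * 195.7390 = 343638.8763 W

343638.8763 W


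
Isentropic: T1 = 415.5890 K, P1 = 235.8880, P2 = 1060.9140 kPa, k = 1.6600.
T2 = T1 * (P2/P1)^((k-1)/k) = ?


(k-1)/k = 0.3976
(P2/P1)^exp = 1.8181
T2 = 415.5890 * 1.8181 = 755.5798 K

755.5798 K


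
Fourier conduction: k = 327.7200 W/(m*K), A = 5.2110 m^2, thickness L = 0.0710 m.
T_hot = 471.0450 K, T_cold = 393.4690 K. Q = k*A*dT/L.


dT = 77.5760 K
Q = 327.7200 * 5.2110 * 77.5760 / 0.0710 = 1865920.1439 W

1865920.1439 W


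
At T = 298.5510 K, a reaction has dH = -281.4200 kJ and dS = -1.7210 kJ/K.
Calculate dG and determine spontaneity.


T*dS = 298.5510 * -1.7210 = -513.8063 kJ
dG = -281.4200 + 513.8063 = 232.3863 kJ (non-spontaneous)

dG = 232.3863 kJ, non-spontaneous


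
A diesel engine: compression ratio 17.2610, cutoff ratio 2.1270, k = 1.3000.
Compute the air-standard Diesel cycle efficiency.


r^(k-1) = 2.3503
rc^k = 2.6675
eta = 0.5158 = 51.5752%

51.5752%


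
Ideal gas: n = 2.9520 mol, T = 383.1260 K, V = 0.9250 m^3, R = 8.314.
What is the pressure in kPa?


P = nRT/V = 2.9520 * 8.314 * 383.1260 / 0.9250
= 9403.0338 / 0.9250 = 10165.4420 Pa = 10.1654 kPa

10.1654 kPa


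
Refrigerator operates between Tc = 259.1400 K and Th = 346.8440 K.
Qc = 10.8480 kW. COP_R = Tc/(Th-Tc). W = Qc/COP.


COP = 259.1400 / 87.7040 = 2.9547
W = 10.8480 / 2.9547 = 3.6714 kW

COP = 2.9547, W = 3.6714 kW


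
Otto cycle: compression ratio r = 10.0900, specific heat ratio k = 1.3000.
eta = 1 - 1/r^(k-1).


r^(k-1) = 2.0006
eta = 1 - 1/2.0006 = 0.5002 = 50.0158%

50.0158%


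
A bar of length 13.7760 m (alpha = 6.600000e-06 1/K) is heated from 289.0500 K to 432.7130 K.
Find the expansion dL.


dT = 143.6630 K
dL = 6.600000e-06 * 13.7760 * 143.6630 = 0.013062 m
L_final = 13.789062 m

dL = 0.013062 m


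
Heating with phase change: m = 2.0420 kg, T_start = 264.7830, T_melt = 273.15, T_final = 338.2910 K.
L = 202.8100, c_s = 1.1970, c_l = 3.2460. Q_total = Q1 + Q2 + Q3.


Q1 (sensible, solid) = 2.0420 * 1.1970 * 8.3670 = 20.4512 kJ
Q2 (latent) = 2.0420 * 202.8100 = 414.1380 kJ
Q3 (sensible, liquid) = 2.0420 * 3.2460 * 65.1410 = 431.7762 kJ
Q_total = 866.3654 kJ

866.3654 kJ


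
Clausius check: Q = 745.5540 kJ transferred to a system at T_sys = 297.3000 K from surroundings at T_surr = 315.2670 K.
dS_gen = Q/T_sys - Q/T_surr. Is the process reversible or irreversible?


dS_sys = 745.5540/297.3000 = 2.5077 kJ/K
dS_surr = -745.5540/315.2670 = -2.3648 kJ/K
dS_gen = 2.5077 - 2.3648 = 0.1429 kJ/K (irreversible)

dS_gen = 0.1429 kJ/K, irreversible


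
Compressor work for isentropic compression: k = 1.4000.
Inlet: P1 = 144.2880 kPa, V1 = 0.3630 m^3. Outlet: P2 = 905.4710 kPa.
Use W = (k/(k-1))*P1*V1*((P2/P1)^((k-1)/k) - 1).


(k-1)/k = 0.2857
(P2/P1)^exp = 1.6900
W = 3.5000 * 144.2880 * 0.3630 * (1.6900 - 1) = 126.4977 kJ

126.4977 kJ


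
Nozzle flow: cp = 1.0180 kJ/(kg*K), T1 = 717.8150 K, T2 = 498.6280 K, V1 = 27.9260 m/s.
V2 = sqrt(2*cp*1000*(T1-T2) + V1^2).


dT = 219.1870 K
2*cp*1000*dT = 446264.7320
V1^2 = 779.8615
V2 = sqrt(447044.5935) = 668.6139 m/s

668.6139 m/s


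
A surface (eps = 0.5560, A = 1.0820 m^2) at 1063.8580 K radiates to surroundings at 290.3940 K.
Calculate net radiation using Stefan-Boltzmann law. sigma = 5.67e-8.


T^4 = 1.2810e+12
Tsurr^4 = 7.1113e+09
Q = 0.5560 * 5.67e-8 * 1.0820 * 1.2738e+12 = 43451.2257 W

43451.2257 W


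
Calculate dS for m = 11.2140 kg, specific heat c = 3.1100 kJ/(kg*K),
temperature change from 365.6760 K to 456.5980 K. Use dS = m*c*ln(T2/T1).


T2/T1 = 1.2486
ln(T2/T1) = 0.2221
dS = 11.2140 * 3.1100 * 0.2221 = 7.7443 kJ/K

7.7443 kJ/K


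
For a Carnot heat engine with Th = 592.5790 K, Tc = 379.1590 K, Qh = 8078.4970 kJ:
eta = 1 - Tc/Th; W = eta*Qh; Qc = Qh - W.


eta = 1 - 379.1590/592.5790 = 0.3602
W = 0.3602 * 8078.4970 = 2909.5071 kJ
Qc = 8078.4970 - 2909.5071 = 5168.9899 kJ

eta = 36.0155%, W = 2909.5071 kJ, Qc = 5168.9899 kJ


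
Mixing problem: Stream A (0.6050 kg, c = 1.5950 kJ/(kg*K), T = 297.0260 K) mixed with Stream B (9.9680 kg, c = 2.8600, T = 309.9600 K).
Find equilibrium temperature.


num = 9123.1111
den = 29.4735
Tf = 309.5365 K

309.5365 K


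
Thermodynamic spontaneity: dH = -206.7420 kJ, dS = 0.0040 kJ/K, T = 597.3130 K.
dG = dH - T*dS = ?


T*dS = 597.3130 * 0.0040 = 2.3893 kJ
dG = -206.7420 - 2.3893 = -209.1313 kJ (spontaneous)

dG = -209.1313 kJ, spontaneous


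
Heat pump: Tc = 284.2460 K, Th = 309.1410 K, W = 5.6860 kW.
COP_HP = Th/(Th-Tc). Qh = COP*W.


COP = 309.1410 / 24.8950 = 12.4178
Qh = 12.4178 * 5.6860 = 70.6076 kW

COP = 12.4178, Qh = 70.6076 kW


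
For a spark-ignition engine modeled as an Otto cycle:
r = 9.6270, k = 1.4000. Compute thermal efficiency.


r^(k-1) = 2.4740
eta = 1 - 1/2.4740 = 0.5958 = 59.5793%

59.5793%


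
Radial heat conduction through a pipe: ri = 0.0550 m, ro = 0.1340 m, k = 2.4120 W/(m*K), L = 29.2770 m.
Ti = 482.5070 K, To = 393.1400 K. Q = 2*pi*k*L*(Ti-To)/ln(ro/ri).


dT = 89.3670 K
ln(ro/ri) = 0.8905
Q = 2*pi*2.4120*29.2770*89.3670 / 0.8905 = 44527.0347 W

44527.0347 W


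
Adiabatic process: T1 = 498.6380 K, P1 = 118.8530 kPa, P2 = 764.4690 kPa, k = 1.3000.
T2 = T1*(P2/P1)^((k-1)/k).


(k-1)/k = 0.2308
(P2/P1)^exp = 1.5365
T2 = 498.6380 * 1.5365 = 766.1744 K

766.1744 K


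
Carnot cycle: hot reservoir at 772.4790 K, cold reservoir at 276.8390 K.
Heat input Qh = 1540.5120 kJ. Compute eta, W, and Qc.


eta = 1 - 276.8390/772.4790 = 0.6416
W = 0.6416 * 1540.5120 = 988.4273 kJ
Qc = 1540.5120 - 988.4273 = 552.0847 kJ

eta = 64.1623%, W = 988.4273 kJ, Qc = 552.0847 kJ


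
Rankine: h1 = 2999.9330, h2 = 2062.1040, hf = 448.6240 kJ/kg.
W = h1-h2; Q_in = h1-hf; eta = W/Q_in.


W = 937.8290 kJ/kg
Q_in = 2551.3090 kJ/kg
eta = 0.3676 = 36.7587%

eta = 36.7587%


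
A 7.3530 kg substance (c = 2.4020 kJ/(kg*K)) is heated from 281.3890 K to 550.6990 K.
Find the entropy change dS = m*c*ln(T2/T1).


T2/T1 = 1.9571
ln(T2/T1) = 0.6715
dS = 7.3530 * 2.4020 * 0.6715 = 11.8591 kJ/K

11.8591 kJ/K


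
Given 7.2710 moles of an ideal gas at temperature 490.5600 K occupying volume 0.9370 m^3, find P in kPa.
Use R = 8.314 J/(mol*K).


P = nRT/V = 7.2710 * 8.314 * 490.5600 / 0.9370
= 29654.8887 / 0.9370 = 31648.7606 Pa = 31.6488 kPa

31.6488 kPa


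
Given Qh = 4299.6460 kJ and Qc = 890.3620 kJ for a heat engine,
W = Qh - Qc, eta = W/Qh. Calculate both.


W = 4299.6460 - 890.3620 = 3409.2840 kJ
eta = 3409.2840 / 4299.6460 = 0.7929 = 79.2922%

W = 3409.2840 kJ, eta = 79.2922%


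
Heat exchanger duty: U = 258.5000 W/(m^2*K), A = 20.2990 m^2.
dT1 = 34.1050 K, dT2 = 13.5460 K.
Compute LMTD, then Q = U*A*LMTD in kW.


LMTD = 22.2656 K
Q = 258.5000 * 20.2990 * 22.2656 = 116834.0829 W = 116.8341 kW

116.8341 kW


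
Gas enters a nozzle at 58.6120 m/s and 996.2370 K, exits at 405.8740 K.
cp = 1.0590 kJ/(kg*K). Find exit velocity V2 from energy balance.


dT = 590.3630 K
2*cp*1000*dT = 1250388.8340
V1^2 = 3435.3665
V2 = sqrt(1253824.2005) = 1119.7429 m/s

1119.7429 m/s


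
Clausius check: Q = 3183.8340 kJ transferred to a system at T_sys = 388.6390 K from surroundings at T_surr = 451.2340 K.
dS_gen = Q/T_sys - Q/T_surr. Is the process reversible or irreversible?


dS_sys = 3183.8340/388.6390 = 8.1923 kJ/K
dS_surr = -3183.8340/451.2340 = -7.0558 kJ/K
dS_gen = 8.1923 - 7.0558 = 1.1364 kJ/K (irreversible)

dS_gen = 1.1364 kJ/K, irreversible


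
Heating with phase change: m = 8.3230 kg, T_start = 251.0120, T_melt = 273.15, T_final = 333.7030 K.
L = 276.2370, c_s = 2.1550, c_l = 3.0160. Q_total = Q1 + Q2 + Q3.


Q1 (sensible, solid) = 8.3230 * 2.1550 * 22.1380 = 397.0686 kJ
Q2 (latent) = 8.3230 * 276.2370 = 2299.1206 kJ
Q3 (sensible, liquid) = 8.3230 * 3.0160 * 60.5530 = 1520.0116 kJ
Q_total = 4216.2007 kJ

4216.2007 kJ


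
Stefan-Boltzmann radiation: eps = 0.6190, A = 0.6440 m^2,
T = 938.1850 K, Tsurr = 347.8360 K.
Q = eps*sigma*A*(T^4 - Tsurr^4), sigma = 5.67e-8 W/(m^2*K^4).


T^4 = 7.7474e+11
Tsurr^4 = 1.4639e+10
Q = 0.6190 * 5.67e-8 * 0.6440 * 7.6010e+11 = 17180.2333 W

17180.2333 W


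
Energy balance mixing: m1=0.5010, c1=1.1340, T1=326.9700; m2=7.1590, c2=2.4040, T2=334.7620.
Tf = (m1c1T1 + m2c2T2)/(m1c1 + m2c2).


num = 5947.0958
den = 17.7784
Tf = 334.5130 K

334.5130 K


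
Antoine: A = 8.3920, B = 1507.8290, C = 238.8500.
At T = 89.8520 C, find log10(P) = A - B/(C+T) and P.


C+T = 328.7020
B/(C+T) = 4.5872
log10(P) = 8.3920 - 4.5872 = 3.8048
P = 10^3.8048 = 6379.3751 mmHg

6379.3751 mmHg


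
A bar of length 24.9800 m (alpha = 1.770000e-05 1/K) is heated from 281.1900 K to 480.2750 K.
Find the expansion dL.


dT = 199.0850 K
dL = 1.770000e-05 * 24.9800 * 199.0850 = 0.088025 m
L_final = 25.068025 m

dL = 0.088025 m


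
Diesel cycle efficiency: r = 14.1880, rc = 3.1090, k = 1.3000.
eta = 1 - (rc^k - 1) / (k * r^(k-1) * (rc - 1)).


r^(k-1) = 2.2160
rc^k = 4.3693
eta = 0.4455 = 44.5455%

44.5455%


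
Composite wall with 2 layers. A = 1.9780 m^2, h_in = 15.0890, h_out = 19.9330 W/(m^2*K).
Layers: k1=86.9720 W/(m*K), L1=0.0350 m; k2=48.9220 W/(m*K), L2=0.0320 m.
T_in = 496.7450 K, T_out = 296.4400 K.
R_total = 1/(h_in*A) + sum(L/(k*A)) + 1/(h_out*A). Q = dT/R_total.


R_conv_in = 1/(15.0890*1.9780) = 0.0335
R_1 = 0.0350/(86.9720*1.9780) = 0.0002
R_2 = 0.0320/(48.9220*1.9780) = 0.0003
R_conv_out = 1/(19.9330*1.9780) = 0.0254
R_total = 0.0594 K/W
Q = 200.3050 / 0.0594 = 3371.9992 W

R_total = 0.0594 K/W, Q = 3371.9992 W


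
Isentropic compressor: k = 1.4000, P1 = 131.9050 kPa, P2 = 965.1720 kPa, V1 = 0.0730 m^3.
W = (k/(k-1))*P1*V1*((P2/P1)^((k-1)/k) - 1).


(k-1)/k = 0.2857
(P2/P1)^exp = 1.7659
W = 3.5000 * 131.9050 * 0.0730 * (1.7659 - 1) = 25.8107 kJ

25.8107 kJ


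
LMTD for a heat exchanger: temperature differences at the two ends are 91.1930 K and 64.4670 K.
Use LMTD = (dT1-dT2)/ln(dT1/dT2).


dT1/dT2 = 1.4146
ln(dT1/dT2) = 0.3468
LMTD = 26.7260 / 0.3468 = 77.0591 K

77.0591 K


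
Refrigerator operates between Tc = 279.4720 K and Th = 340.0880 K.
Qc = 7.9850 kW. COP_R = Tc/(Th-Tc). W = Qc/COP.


COP = 279.4720 / 60.6160 = 4.6105
W = 7.9850 / 4.6105 = 1.7319 kW

COP = 4.6105, W = 1.7319 kW


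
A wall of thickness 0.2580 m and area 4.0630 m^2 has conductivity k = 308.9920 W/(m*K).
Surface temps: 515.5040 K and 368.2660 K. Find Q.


dT = 147.2380 K
Q = 308.9920 * 4.0630 * 147.2380 / 0.2580 = 716463.8152 W

716463.8152 W


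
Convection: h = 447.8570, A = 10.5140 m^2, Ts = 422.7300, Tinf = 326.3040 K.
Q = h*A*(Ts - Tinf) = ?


dT = 96.4260 K
Q = 447.8570 * 10.5140 * 96.4260 = 454047.7112 W

454047.7112 W


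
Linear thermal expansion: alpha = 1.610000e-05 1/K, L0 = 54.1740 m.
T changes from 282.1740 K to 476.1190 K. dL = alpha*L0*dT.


dT = 193.9450 K
dL = 1.610000e-05 * 54.1740 * 193.9450 = 0.169159 m
L_final = 54.343159 m

dL = 0.169159 m


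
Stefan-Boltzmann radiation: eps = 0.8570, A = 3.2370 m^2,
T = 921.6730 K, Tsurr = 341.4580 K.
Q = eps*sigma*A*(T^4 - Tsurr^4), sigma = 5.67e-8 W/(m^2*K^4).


T^4 = 7.2162e+11
Tsurr^4 = 1.3594e+10
Q = 0.8570 * 5.67e-8 * 3.2370 * 7.0802e+11 = 111366.5147 W

111366.5147 W


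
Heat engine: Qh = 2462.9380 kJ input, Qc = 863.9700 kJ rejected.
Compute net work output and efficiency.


W = 2462.9380 - 863.9700 = 1598.9680 kJ
eta = 1598.9680 / 2462.9380 = 0.6492 = 64.9212%

W = 1598.9680 kJ, eta = 64.9212%


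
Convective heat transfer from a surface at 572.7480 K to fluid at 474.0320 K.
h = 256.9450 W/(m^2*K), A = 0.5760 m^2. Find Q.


dT = 98.7160 K
Q = 256.9450 * 0.5760 * 98.7160 = 14609.9996 W

14609.9996 W


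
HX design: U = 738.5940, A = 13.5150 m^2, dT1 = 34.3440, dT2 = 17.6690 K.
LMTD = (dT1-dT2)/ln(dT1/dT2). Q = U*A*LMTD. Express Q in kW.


LMTD = 25.0897 K
Q = 738.5940 * 13.5150 * 25.0897 = 250447.7367 W = 250.4477 kW

250.4477 kW


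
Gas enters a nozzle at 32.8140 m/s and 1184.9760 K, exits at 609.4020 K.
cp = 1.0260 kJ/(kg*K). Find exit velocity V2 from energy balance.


dT = 575.5740 K
2*cp*1000*dT = 1181077.8480
V1^2 = 1076.7586
V2 = sqrt(1182154.6066) = 1087.2693 m/s

1087.2693 m/s


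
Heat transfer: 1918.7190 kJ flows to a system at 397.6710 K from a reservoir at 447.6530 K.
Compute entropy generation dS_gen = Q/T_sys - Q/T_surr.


dS_sys = 1918.7190/397.6710 = 4.8249 kJ/K
dS_surr = -1918.7190/447.6530 = -4.2862 kJ/K
dS_gen = 4.8249 - 4.2862 = 0.5387 kJ/K (irreversible)

dS_gen = 0.5387 kJ/K, irreversible


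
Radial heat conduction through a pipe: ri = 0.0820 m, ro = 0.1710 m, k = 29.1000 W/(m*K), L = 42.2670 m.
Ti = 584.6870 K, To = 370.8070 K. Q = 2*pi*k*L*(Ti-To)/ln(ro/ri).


dT = 213.8800 K
ln(ro/ri) = 0.7349
Q = 2*pi*29.1000*42.2670*213.8800 / 0.7349 = 2249002.9503 W

2249002.9503 W


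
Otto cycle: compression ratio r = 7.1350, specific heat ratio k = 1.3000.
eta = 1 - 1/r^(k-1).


r^(k-1) = 1.8031
eta = 1 - 1/1.8031 = 0.4454 = 44.5398%

44.5398%


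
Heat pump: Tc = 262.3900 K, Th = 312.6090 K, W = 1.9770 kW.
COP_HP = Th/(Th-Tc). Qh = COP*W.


COP = 312.6090 / 50.2190 = 6.2249
Qh = 6.2249 * 1.9770 = 12.3067 kW

COP = 6.2249, Qh = 12.3067 kW


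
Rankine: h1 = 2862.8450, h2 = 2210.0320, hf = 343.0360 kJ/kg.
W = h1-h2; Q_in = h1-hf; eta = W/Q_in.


W = 652.8130 kJ/kg
Q_in = 2519.8090 kJ/kg
eta = 0.2591 = 25.9072%

eta = 25.9072%


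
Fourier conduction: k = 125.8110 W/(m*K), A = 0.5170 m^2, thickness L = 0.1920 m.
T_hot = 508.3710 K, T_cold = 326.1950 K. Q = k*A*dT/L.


dT = 182.1760 K
Q = 125.8110 * 0.5170 * 182.1760 / 0.1920 = 61716.1876 W

61716.1876 W


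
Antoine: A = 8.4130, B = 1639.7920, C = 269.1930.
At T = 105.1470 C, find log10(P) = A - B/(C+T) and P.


C+T = 374.3400
B/(C+T) = 4.3805
log10(P) = 8.4130 - 4.3805 = 4.0325
P = 10^4.0325 = 10777.3422 mmHg

10777.3422 mmHg


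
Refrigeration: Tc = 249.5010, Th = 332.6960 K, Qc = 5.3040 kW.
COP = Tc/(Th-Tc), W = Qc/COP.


COP = 249.5010 / 83.1950 = 2.9990
W = 5.3040 / 2.9990 = 1.7686 kW

COP = 2.9990, W = 1.7686 kW


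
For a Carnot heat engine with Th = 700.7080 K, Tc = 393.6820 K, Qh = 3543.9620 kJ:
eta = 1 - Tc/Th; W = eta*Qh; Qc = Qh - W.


eta = 1 - 393.6820/700.7080 = 0.4382
W = 0.4382 * 3543.9620 = 1552.8415 kJ
Qc = 3543.9620 - 1552.8415 = 1991.1205 kJ

eta = 43.8165%, W = 1552.8415 kJ, Qc = 1991.1205 kJ


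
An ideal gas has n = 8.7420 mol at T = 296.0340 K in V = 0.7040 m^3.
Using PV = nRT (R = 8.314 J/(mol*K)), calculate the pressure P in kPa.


P = nRT/V = 8.7420 * 8.314 * 296.0340 / 0.7040
= 21516.0436 / 0.7040 = 30562.5619 Pa = 30.5626 kPa

30.5626 kPa


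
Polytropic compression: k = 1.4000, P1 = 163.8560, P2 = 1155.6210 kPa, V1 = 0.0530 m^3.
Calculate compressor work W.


(k-1)/k = 0.2857
(P2/P1)^exp = 1.7474
W = 3.5000 * 163.8560 * 0.0530 * (1.7474 - 1) = 22.7167 kJ

22.7167 kJ


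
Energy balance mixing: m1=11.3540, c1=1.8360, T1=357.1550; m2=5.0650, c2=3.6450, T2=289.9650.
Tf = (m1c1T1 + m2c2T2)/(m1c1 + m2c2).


num = 12798.5452
den = 39.3079
Tf = 325.5975 K

325.5975 K


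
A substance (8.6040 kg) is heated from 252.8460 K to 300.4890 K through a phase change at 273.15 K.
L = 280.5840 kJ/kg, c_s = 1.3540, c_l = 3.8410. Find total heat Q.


Q1 (sensible, solid) = 8.6040 * 1.3540 * 20.3040 = 236.5379 kJ
Q2 (latent) = 8.6040 * 280.5840 = 2414.1447 kJ
Q3 (sensible, liquid) = 8.6040 * 3.8410 * 27.3390 = 903.4983 kJ
Q_total = 3554.1809 kJ

3554.1809 kJ


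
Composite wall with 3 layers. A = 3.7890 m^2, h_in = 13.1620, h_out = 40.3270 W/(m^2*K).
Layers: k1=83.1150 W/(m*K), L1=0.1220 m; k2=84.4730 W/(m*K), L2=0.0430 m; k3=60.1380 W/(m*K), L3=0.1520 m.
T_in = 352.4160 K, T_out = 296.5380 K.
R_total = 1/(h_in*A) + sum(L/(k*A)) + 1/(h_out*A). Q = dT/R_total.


R_conv_in = 1/(13.1620*3.7890) = 0.0201
R_1 = 0.1220/(83.1150*3.7890) = 0.0004
R_2 = 0.0430/(84.4730*3.7890) = 0.0001
R_3 = 0.1520/(60.1380*3.7890) = 0.0007
R_conv_out = 1/(40.3270*3.7890) = 0.0065
R_total = 0.0278 K/W
Q = 55.8780 / 0.0278 = 2011.0733 W

R_total = 0.0278 K/W, Q = 2011.0733 W


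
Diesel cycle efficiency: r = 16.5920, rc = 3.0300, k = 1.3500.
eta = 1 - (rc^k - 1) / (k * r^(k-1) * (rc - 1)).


r^(k-1) = 2.6728
rc^k = 4.4663
eta = 0.5268 = 52.6771%

52.6771%


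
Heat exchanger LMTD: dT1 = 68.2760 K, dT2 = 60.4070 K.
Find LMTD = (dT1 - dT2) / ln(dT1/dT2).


dT1/dT2 = 1.1303
ln(dT1/dT2) = 0.1225
LMTD = 7.8690 / 0.1225 = 64.2612 K

64.2612 K


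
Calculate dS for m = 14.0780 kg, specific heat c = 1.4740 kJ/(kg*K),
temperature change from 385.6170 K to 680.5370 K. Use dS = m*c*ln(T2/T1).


T2/T1 = 1.7648
ln(T2/T1) = 0.5680
dS = 14.0780 * 1.4740 * 0.5680 = 11.7873 kJ/K

11.7873 kJ/K


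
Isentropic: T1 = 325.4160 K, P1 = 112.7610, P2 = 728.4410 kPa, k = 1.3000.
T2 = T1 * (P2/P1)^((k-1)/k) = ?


(k-1)/k = 0.2308
(P2/P1)^exp = 1.5381
T2 = 325.4160 * 1.5381 = 500.5141 K

500.5141 K


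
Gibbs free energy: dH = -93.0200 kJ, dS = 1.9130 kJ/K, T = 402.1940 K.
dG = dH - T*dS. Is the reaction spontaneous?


T*dS = 402.1940 * 1.9130 = 769.3971 kJ
dG = -93.0200 - 769.3971 = -862.4171 kJ (spontaneous)

dG = -862.4171 kJ, spontaneous


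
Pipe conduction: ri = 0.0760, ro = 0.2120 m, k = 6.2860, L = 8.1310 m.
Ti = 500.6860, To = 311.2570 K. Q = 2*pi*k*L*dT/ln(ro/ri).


dT = 189.4290 K
ln(ro/ri) = 1.0259
Q = 2*pi*6.2860*8.1310*189.4290 / 1.0259 = 59300.6656 W

59300.6656 W


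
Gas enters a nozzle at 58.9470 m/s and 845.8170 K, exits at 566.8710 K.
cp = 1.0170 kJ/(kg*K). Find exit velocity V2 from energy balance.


dT = 278.9460 K
2*cp*1000*dT = 567376.1640
V1^2 = 3474.7488
V2 = sqrt(570850.9128) = 755.5468 m/s

755.5468 m/s


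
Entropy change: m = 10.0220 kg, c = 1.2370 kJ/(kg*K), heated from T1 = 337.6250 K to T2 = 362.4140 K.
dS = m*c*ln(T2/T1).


T2/T1 = 1.0734
ln(T2/T1) = 0.0709
dS = 10.0220 * 1.2370 * 0.0709 = 0.8784 kJ/K

0.8784 kJ/K


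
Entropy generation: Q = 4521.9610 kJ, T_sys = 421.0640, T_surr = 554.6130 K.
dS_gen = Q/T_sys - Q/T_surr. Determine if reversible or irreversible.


dS_sys = 4521.9610/421.0640 = 10.7394 kJ/K
dS_surr = -4521.9610/554.6130 = -8.1534 kJ/K
dS_gen = 10.7394 - 8.1534 = 2.5860 kJ/K (irreversible)

dS_gen = 2.5860 kJ/K, irreversible


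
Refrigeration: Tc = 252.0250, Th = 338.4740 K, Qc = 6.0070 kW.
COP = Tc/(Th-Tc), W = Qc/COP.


COP = 252.0250 / 86.4490 = 2.9153
W = 6.0070 / 2.9153 = 2.0605 kW

COP = 2.9153, W = 2.0605 kW


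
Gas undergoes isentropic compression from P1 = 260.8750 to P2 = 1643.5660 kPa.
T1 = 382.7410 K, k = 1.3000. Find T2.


(k-1)/k = 0.2308
(P2/P1)^exp = 1.5292
T2 = 382.7410 * 1.5292 = 585.2905 K

585.2905 K


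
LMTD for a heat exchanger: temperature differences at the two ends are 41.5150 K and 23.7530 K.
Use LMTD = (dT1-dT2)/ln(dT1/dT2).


dT1/dT2 = 1.7478
ln(dT1/dT2) = 0.5583
LMTD = 17.7620 / 0.5583 = 31.8118 K

31.8118 K


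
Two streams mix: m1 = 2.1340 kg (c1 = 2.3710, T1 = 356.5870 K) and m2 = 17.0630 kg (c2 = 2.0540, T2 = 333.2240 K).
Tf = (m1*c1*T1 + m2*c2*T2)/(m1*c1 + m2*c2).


num = 13482.8637
den = 40.1071
Tf = 336.1714 K

336.1714 K


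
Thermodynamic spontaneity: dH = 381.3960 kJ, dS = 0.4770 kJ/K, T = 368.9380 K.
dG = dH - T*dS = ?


T*dS = 368.9380 * 0.4770 = 175.9834 kJ
dG = 381.3960 - 175.9834 = 205.4126 kJ (non-spontaneous)

dG = 205.4126 kJ, non-spontaneous


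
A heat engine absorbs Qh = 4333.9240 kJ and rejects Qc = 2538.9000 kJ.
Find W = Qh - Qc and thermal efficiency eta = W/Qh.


W = 4333.9240 - 2538.9000 = 1795.0240 kJ
eta = 1795.0240 / 4333.9240 = 0.4142 = 41.4180%

W = 1795.0240 kJ, eta = 41.4180%


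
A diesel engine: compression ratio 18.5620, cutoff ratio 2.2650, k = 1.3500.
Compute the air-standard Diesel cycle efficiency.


r^(k-1) = 2.7798
rc^k = 3.0154
eta = 0.5755 = 57.5464%

57.5464%


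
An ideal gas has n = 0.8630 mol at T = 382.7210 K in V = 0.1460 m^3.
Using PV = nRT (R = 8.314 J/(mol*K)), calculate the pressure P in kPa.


P = nRT/V = 0.8630 * 8.314 * 382.7210 / 0.1460
= 2746.0163 / 0.1460 = 18808.3307 Pa = 18.8083 kPa

18.8083 kPa


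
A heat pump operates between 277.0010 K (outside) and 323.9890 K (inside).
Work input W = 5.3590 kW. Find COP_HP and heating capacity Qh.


COP = 323.9890 / 46.9880 = 6.8951
Qh = 6.8951 * 5.3590 = 36.9511 kW

COP = 6.8951, Qh = 36.9511 kW


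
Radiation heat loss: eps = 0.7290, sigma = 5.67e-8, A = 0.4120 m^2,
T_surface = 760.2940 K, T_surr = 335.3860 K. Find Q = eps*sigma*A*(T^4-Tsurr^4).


T^4 = 3.3414e+11
Tsurr^4 = 1.2653e+10
Q = 0.7290 * 5.67e-8 * 0.4120 * 3.2149e+11 = 5474.8151 W

5474.8151 W


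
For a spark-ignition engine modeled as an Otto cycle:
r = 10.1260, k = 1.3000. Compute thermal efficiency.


r^(k-1) = 2.0028
eta = 1 - 1/2.0028 = 0.5007 = 50.0692%

50.0692%


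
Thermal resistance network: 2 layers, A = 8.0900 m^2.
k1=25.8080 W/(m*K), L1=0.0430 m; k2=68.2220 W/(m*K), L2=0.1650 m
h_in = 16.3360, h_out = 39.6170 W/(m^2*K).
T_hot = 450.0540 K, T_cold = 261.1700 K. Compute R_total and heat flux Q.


R_conv_in = 1/(16.3360*8.0900) = 0.0076
R_1 = 0.0430/(25.8080*8.0900) = 0.0002
R_2 = 0.1650/(68.2220*8.0900) = 0.0003
R_conv_out = 1/(39.6170*8.0900) = 0.0031
R_total = 0.0112 K/W
Q = 188.8840 / 0.0112 = 16877.1395 W

R_total = 0.0112 K/W, Q = 16877.1395 W


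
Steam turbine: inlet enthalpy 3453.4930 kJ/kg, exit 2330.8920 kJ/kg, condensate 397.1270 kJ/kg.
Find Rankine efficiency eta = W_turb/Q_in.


W = 1122.6010 kJ/kg
Q_in = 3056.3660 kJ/kg
eta = 0.3673 = 36.7299%

eta = 36.7299%


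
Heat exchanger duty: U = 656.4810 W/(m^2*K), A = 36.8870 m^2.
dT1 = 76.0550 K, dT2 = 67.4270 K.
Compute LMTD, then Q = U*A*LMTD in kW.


LMTD = 71.6544 K
Q = 656.4810 * 36.8870 * 71.6544 = 1735156.4336 W = 1735.1564 kW

1735.1564 kW


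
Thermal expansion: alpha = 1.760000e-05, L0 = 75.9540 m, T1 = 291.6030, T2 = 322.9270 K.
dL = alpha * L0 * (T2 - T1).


dT = 31.3240 K
dL = 1.760000e-05 * 75.9540 * 31.3240 = 0.041874 m
L_final = 75.995874 m

dL = 0.041874 m


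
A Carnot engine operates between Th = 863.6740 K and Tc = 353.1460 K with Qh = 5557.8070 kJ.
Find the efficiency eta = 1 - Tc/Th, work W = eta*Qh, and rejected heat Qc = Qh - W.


eta = 1 - 353.1460/863.6740 = 0.5911
W = 0.5911 * 5557.8070 = 3285.2860 kJ
Qc = 5557.8070 - 3285.2860 = 2272.5210 kJ

eta = 59.1112%, W = 3285.2860 kJ, Qc = 2272.5210 kJ


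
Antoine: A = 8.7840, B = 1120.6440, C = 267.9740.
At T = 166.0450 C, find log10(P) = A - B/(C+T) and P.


C+T = 434.0190
B/(C+T) = 2.5820
log10(P) = 8.7840 - 2.5820 = 6.2020
P = 10^6.2020 = 1592150.0885 mmHg

1592150.0885 mmHg


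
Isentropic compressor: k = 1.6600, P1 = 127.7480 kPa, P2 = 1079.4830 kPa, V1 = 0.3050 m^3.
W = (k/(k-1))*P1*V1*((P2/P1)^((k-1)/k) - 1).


(k-1)/k = 0.3976
(P2/P1)^exp = 2.3362
W = 2.5152 * 127.7480 * 0.3050 * (2.3362 - 1) = 130.9459 kJ

130.9459 kJ


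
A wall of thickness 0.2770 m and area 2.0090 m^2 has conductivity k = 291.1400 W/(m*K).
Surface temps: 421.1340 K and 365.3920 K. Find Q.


dT = 55.7420 K
Q = 291.1400 * 2.0090 * 55.7420 / 0.2770 = 117702.2032 W

117702.2032 W


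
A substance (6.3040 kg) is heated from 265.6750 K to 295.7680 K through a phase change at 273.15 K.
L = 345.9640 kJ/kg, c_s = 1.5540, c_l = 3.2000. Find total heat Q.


Q1 (sensible, solid) = 6.3040 * 1.5540 * 7.4750 = 73.2282 kJ
Q2 (latent) = 6.3040 * 345.9640 = 2180.9571 kJ
Q3 (sensible, liquid) = 6.3040 * 3.2000 * 22.6180 = 456.2684 kJ
Q_total = 2710.4537 kJ

2710.4537 kJ


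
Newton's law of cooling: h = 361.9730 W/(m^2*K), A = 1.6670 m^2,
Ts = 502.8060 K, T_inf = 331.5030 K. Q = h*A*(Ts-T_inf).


dT = 171.3030 K
Q = 361.9730 * 1.6670 * 171.3030 = 103365.7704 W

103365.7704 W


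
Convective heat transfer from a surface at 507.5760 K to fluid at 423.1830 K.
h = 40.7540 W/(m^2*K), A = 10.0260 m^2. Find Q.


dT = 84.3930 K
Q = 40.7540 * 10.0260 * 84.3930 = 34482.9464 W

34482.9464 W


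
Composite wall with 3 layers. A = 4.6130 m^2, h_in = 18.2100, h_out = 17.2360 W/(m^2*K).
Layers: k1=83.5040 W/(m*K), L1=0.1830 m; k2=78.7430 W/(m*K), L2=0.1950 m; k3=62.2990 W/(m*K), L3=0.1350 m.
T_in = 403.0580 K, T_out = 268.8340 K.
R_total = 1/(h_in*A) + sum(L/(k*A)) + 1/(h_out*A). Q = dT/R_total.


R_conv_in = 1/(18.2100*4.6130) = 0.0119
R_1 = 0.1830/(83.5040*4.6130) = 0.0005
R_2 = 0.1950/(78.7430*4.6130) = 0.0005
R_3 = 0.1350/(62.2990*4.6130) = 0.0005
R_conv_out = 1/(17.2360*4.6130) = 0.0126
R_total = 0.0260 K/W
Q = 134.2240 / 0.0260 = 5169.7946 W

R_total = 0.0260 K/W, Q = 5169.7946 W


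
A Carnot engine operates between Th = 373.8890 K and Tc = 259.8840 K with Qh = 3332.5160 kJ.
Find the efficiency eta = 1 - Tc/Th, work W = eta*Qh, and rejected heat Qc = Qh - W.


eta = 1 - 259.8840/373.8890 = 0.3049
W = 0.3049 * 3332.5160 = 1016.1398 kJ
Qc = 3332.5160 - 1016.1398 = 2316.3762 kJ

eta = 30.4917%, W = 1016.1398 kJ, Qc = 2316.3762 kJ


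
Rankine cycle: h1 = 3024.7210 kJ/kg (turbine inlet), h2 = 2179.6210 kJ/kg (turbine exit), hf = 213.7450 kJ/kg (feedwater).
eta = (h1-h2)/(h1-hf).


W = 845.1000 kJ/kg
Q_in = 2810.9760 kJ/kg
eta = 0.3006 = 30.0643%

eta = 30.0643%


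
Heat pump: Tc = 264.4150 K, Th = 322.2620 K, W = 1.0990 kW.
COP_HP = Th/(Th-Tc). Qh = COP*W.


COP = 322.2620 / 57.8470 = 5.5709
Qh = 5.5709 * 1.0990 = 6.1225 kW

COP = 5.5709, Qh = 6.1225 kW


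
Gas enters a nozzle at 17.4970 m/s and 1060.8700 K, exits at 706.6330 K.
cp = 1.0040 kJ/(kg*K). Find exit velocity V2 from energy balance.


dT = 354.2370 K
2*cp*1000*dT = 711307.8960
V1^2 = 306.1450
V2 = sqrt(711614.0410) = 843.5722 m/s

843.5722 m/s


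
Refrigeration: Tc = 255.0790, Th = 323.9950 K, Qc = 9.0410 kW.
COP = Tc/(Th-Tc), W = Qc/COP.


COP = 255.0790 / 68.9160 = 3.7013
W = 9.0410 / 3.7013 = 2.4427 kW

COP = 3.7013, W = 2.4427 kW


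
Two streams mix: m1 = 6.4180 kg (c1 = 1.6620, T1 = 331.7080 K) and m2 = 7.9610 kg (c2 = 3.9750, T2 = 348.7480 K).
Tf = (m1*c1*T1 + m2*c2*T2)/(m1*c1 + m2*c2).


num = 14574.3568
den = 42.3117
Tf = 344.4522 K

344.4522 K


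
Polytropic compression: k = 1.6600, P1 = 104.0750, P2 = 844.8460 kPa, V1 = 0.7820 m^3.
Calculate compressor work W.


(k-1)/k = 0.3976
(P2/P1)^exp = 2.2992
W = 2.5152 * 104.0750 * 0.7820 * (2.2992 - 1) = 265.9506 kJ

265.9506 kJ


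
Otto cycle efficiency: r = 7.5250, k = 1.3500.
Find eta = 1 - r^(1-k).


r^(k-1) = 2.0266
eta = 1 - 1/2.0266 = 0.5066 = 50.6573%

50.6573%


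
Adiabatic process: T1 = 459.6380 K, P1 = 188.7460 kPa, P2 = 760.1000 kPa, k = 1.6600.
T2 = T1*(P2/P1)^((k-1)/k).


(k-1)/k = 0.3976
(P2/P1)^exp = 1.7400
T2 = 459.6380 * 1.7400 = 799.7519 K

799.7519 K


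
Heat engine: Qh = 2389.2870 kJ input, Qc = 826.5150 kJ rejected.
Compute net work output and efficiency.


W = 2389.2870 - 826.5150 = 1562.7720 kJ
eta = 1562.7720 / 2389.2870 = 0.6541 = 65.4075%

W = 1562.7720 kJ, eta = 65.4075%


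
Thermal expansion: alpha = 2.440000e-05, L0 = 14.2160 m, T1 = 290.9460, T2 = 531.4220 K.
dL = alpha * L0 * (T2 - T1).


dT = 240.4760 K
dL = 2.440000e-05 * 14.2160 * 240.4760 = 0.083414 m
L_final = 14.299414 m

dL = 0.083414 m


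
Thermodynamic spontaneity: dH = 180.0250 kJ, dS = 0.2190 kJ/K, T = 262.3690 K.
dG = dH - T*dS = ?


T*dS = 262.3690 * 0.2190 = 57.4588 kJ
dG = 180.0250 - 57.4588 = 122.5662 kJ (non-spontaneous)

dG = 122.5662 kJ, non-spontaneous


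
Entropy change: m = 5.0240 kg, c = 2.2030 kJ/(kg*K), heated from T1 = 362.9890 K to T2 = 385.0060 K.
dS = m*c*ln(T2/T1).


T2/T1 = 1.0607
ln(T2/T1) = 0.0589
dS = 5.0240 * 2.2030 * 0.0589 = 0.6517 kJ/K

0.6517 kJ/K


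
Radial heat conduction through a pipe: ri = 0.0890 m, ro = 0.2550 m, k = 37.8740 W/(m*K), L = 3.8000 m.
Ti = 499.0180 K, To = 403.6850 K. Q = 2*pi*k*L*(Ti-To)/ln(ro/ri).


dT = 95.3330 K
ln(ro/ri) = 1.0526
Q = 2*pi*37.8740*3.8000*95.3330 / 1.0526 = 81898.0048 W

81898.0048 W


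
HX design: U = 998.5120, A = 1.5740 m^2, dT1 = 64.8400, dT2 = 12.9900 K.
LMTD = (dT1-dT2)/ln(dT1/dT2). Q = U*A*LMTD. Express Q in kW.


LMTD = 32.2502 K
Q = 998.5120 * 1.5740 * 32.2502 = 50686.2529 W = 50.6863 kW

50.6863 kW


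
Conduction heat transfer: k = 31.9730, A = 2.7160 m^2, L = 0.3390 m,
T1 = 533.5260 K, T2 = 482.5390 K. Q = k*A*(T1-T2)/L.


dT = 50.9870 K
Q = 31.9730 * 2.7160 * 50.9870 / 0.3390 = 13060.8943 W

13060.8943 W


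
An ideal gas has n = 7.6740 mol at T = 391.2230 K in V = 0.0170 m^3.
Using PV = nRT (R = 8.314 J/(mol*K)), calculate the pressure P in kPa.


P = nRT/V = 7.6740 * 8.314 * 391.2230 / 0.0170
= 24960.6674 / 0.0170 = 1468274.5553 Pa = 1468.2746 kPa

1468.2746 kPa


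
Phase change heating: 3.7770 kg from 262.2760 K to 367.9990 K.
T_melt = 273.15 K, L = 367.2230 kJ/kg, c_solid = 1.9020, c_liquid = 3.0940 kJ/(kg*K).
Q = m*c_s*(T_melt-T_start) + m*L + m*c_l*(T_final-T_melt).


Q1 (sensible, solid) = 3.7770 * 1.9020 * 10.8740 = 78.1172 kJ
Q2 (latent) = 3.7770 * 367.2230 = 1387.0013 kJ
Q3 (sensible, liquid) = 3.7770 * 3.0940 * 94.8490 = 1108.4090 kJ
Q_total = 2573.5275 kJ

2573.5275 kJ


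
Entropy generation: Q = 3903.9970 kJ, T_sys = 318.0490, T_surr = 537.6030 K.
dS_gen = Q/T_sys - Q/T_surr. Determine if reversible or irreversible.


dS_sys = 3903.9970/318.0490 = 12.2748 kJ/K
dS_surr = -3903.9970/537.6030 = -7.2619 kJ/K
dS_gen = 12.2748 - 7.2619 = 5.0130 kJ/K (irreversible)

dS_gen = 5.0130 kJ/K, irreversible


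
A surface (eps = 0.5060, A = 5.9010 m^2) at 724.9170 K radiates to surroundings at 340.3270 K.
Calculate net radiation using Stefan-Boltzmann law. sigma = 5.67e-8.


T^4 = 2.7616e+11
Tsurr^4 = 1.3415e+10
Q = 0.5060 * 5.67e-8 * 5.9010 * 2.6274e+11 = 44482.1615 W

44482.1615 W


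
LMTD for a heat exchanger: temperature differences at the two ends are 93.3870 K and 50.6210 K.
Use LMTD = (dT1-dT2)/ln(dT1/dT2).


dT1/dT2 = 1.8448
ln(dT1/dT2) = 0.6124
LMTD = 42.7660 / 0.6124 = 69.8351 K

69.8351 K


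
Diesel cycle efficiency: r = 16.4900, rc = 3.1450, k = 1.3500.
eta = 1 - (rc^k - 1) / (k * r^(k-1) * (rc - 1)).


r^(k-1) = 2.6670
rc^k = 4.6966
eta = 0.5213 = 52.1348%

52.1348%


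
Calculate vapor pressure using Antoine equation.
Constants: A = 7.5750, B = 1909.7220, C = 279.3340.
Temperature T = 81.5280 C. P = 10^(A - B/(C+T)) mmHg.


C+T = 360.8620
B/(C+T) = 5.2921
log10(P) = 7.5750 - 5.2921 = 2.2829
P = 10^2.2829 = 191.8175 mmHg

191.8175 mmHg


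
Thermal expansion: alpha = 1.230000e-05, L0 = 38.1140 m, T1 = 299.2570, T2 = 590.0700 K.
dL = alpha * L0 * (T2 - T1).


dT = 290.8130 K
dL = 1.230000e-05 * 38.1140 * 290.8130 = 0.136334 m
L_final = 38.250334 m

dL = 0.136334 m


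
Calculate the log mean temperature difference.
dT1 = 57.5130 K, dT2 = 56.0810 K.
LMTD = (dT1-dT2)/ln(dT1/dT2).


dT1/dT2 = 1.0255
ln(dT1/dT2) = 0.0252
LMTD = 1.4320 / 0.0252 = 56.7940 K

56.7940 K


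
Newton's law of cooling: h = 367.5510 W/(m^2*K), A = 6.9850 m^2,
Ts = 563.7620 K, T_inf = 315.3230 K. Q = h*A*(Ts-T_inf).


dT = 248.4390 K
Q = 367.5510 * 6.9850 * 248.4390 = 637828.3102 W

637828.3102 W


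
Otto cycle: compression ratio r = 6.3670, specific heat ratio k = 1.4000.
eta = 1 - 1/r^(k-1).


r^(k-1) = 2.0969
eta = 1 - 1/2.0969 = 0.5231 = 52.3101%

52.3101%


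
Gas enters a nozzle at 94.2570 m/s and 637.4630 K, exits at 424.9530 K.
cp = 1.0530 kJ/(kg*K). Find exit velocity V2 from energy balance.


dT = 212.5100 K
2*cp*1000*dT = 447546.0600
V1^2 = 8884.3820
V2 = sqrt(456430.4420) = 675.5964 m/s

675.5964 m/s


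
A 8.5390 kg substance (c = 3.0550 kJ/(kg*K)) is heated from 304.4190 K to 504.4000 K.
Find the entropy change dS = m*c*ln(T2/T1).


T2/T1 = 1.6569
ln(T2/T1) = 0.5050
dS = 8.5390 * 3.0550 * 0.5050 = 13.1728 kJ/K

13.1728 kJ/K


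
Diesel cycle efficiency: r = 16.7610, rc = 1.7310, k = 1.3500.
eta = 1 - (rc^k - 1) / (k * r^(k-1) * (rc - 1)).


r^(k-1) = 2.6823
rc^k = 2.0975
eta = 0.5854 = 58.5383%

58.5383%


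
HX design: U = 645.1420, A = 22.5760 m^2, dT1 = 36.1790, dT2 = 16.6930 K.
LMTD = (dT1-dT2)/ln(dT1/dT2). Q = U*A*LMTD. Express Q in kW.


LMTD = 25.1923 K
Q = 645.1420 * 22.5760 * 25.1923 = 366919.3886 W = 366.9194 kW

366.9194 kW


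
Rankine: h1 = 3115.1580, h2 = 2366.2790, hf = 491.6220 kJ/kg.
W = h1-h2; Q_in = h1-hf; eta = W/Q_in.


W = 748.8790 kJ/kg
Q_in = 2623.5360 kJ/kg
eta = 0.2854 = 28.5446%

eta = 28.5446%


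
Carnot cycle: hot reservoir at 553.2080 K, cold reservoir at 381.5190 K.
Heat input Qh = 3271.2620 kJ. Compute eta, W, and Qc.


eta = 1 - 381.5190/553.2080 = 0.3104
W = 0.3104 * 3271.2620 = 1015.2415 kJ
Qc = 3271.2620 - 1015.2415 = 2256.0205 kJ

eta = 31.0352%, W = 1015.2415 kJ, Qc = 2256.0205 kJ


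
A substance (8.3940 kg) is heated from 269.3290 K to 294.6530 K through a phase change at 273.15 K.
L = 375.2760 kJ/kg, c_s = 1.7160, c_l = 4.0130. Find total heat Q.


Q1 (sensible, solid) = 8.3940 * 1.7160 * 3.8210 = 55.0381 kJ
Q2 (latent) = 8.3940 * 375.2760 = 3150.0667 kJ
Q3 (sensible, liquid) = 8.3940 * 4.0130 * 21.5030 = 724.3312 kJ
Q_total = 3929.4360 kJ

3929.4360 kJ
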